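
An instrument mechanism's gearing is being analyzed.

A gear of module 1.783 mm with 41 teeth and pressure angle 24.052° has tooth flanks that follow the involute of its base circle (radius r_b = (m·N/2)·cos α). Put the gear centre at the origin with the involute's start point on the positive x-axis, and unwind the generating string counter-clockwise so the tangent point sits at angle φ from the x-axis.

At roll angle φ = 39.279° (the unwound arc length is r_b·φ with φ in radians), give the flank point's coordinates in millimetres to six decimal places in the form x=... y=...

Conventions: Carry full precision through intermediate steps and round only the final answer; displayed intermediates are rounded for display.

x=40.323593 y=3.419023

recognized (one wheel, involute flank): single-mesh tooth geometry, m = 1.783, N = 41
pitch radius r_p = m·N/2 = 1.783·41/2 = 36.551500
base radius r_b = r_p·cos α = 36.551500·cos 24.052° = 33.377950
roll angle φ = 39.279° = 0.68554788 rad
x = r_b·(cos φ + φ·sin φ) = 40.323593
y = r_b·(sin φ − φ·cos φ) = 3.419023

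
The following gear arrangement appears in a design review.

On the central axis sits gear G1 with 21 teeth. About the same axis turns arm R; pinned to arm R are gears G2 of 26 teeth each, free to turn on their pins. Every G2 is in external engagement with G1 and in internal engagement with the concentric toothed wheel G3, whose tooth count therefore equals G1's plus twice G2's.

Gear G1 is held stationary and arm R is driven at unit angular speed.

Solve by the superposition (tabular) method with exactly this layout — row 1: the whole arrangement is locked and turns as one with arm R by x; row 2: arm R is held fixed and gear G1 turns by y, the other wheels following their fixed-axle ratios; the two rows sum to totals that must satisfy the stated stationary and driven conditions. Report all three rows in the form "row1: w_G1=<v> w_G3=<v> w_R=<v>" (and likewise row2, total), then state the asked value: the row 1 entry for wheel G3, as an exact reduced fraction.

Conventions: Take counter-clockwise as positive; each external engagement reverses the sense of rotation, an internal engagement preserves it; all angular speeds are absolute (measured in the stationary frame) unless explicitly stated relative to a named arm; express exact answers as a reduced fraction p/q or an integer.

class = planetary set [G3 = 21+2·26 = 73; Willis about the carrier]
row 1 (train locked, turned with arm): all members turn x
superposition row 2 [arm held]: sun y, ring −(21/73)·y, arm 0
boundary: total ω_sun = x + y = 0 and total ω_arm = x = 1  ⇒  y = -1, x = 1
row 2 ring = −(21/73)·(-1) = 21/73
totals (row 1 + row 2): sun 1 + (-1) = 0, ring 1 + 21/73 = 94/73, arm 1 + 0 = 1
asked cell (row1, ring) = 1

row1: w_G1=1 w_G3=1 w_R=1
row2: w_G1=-1 w_G3=21/73 w_R=0
total: w_G1=0 w_G3=94/73 w_R=1
asked value: 1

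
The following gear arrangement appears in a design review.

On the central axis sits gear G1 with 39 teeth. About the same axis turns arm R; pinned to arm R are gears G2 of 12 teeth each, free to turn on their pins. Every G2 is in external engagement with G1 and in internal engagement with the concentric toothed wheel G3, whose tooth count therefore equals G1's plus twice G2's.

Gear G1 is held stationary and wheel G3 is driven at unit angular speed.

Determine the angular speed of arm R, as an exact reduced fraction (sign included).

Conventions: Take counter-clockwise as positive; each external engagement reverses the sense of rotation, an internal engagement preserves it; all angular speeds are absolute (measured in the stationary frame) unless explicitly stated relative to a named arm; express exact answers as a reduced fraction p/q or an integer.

21/34

planetary set (39T centre, 12T on arm, 63T internal) — Willis relation
ring teeth: 39 + 2·12 = 63
39(ω_sun−ω_arm) = −63(ω_ring−ω_arm),  ω_sun = 0, ω_ring = 1
39(0−ω_arm) = −63(1−ω_arm)  ⇒  102·ω_arm = 63  ⇒  ω_arm = 21/34
exact speed ratio = 21/34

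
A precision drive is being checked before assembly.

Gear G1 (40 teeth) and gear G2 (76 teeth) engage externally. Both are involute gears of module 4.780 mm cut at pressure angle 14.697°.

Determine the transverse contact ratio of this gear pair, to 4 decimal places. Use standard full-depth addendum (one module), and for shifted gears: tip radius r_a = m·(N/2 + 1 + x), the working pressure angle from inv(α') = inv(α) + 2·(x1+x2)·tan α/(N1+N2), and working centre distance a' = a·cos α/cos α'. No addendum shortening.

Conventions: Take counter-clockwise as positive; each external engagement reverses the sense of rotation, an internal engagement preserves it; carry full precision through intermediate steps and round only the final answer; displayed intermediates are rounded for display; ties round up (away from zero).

single-mesh involute tooth geometry (40T engaging 76T at module 4.780)
base radii: r_b1 = 92.472067, r_b2 = 175.696928
tip radii: r_a1 = 100.380000, r_a2 = 186.420000
no profile shift: α' = α, a' = a
action lengths: √(r_a1²−r_b1²) = 39.052032, √(r_a2²−r_b2²) = 62.313770
base pitch p_b = π·m·cos α = 14.525478
CR = (39.052032 + 62.313770 − 277.240000·sin 14.69700°)/14.525478 = 2.136108
contact ratio ≈ 2.1361

2.1361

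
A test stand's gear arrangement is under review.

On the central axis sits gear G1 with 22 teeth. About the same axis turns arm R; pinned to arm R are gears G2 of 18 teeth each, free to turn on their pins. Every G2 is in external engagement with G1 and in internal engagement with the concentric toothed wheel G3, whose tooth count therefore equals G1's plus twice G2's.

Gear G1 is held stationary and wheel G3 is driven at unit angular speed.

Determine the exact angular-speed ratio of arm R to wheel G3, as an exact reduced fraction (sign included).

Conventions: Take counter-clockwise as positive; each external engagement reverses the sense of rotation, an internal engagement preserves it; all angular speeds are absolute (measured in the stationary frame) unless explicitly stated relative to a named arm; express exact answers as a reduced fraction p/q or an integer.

topology: planetary set — G1 22T / G2 18T / G3 58T, arm = carrier (Willis)
ring teeth: 22 + 2·18 = 58
22(ω_sun−ω_arm) = −58(ω_ring−ω_arm),  ω_sun = 0, ω_ring = 1
22(0−ω_arm) = −58(1−ω_arm)  ⇒  80·ω_arm = 58  ⇒  ω_arm = 29/40
ω_out/ω_in = 29/40

29/40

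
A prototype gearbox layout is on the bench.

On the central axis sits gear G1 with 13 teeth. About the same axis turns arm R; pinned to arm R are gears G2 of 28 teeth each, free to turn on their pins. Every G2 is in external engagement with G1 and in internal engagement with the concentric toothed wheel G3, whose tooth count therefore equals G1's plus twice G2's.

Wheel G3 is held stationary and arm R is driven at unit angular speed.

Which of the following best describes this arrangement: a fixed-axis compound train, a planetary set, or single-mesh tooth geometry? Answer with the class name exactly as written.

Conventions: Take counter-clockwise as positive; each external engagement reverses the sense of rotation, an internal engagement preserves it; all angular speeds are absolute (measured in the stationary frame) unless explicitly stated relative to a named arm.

planetary set

topology: planetary set — G1 13T / G2 28T / G3 69T, arm = carrier (Willis)
classification: planetary set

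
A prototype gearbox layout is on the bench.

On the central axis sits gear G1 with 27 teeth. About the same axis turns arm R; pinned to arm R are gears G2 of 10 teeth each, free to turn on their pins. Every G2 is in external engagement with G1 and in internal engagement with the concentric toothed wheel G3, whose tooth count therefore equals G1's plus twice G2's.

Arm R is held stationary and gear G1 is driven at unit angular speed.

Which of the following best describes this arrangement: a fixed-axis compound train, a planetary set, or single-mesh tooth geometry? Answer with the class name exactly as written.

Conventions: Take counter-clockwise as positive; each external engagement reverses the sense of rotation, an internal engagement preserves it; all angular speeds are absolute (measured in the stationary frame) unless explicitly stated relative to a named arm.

planetary set

topology: planetary set — G1 27T / G2 10T / G3 47T, arm = carrier (Willis)
classification: planetary set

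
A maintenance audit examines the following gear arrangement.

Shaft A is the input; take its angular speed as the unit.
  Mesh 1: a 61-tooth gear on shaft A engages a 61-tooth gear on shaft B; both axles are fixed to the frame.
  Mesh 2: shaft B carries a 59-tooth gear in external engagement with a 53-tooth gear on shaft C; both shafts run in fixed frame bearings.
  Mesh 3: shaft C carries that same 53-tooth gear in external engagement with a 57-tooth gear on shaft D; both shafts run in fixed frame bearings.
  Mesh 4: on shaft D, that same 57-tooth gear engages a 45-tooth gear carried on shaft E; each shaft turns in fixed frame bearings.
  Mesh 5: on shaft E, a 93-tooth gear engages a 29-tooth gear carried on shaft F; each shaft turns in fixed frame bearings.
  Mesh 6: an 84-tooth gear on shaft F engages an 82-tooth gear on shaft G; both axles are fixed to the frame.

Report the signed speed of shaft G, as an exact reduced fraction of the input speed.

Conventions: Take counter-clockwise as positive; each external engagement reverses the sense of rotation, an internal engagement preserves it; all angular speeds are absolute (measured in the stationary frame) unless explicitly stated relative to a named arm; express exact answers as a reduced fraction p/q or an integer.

25606/5945

6-mesh fixed-axis compound train (all bearings frame-fixed)
mesh 1 [61T→61T]: |ω|/ω_in = 1×61/61 = 1, sense flips to −
mesh 2 [59T→53T]: |ω|/ω_in = 1×59/53 = 59/53, sense flips to +
mesh 3 [53T→57T]: |ω|/ω_in = (59/53)×53/57 = 59/57, sense flips to −
mesh 4 [57T→45T]: |ω|/ω_in = (59/57)×57/45 = 59/45, sense flips to +
mesh 5 [93T→29T]: |ω|/ω_in = (59/45)×93/29 = 1829/435, sense flips to −
mesh 6 [84T→82T]: |ω|/ω_in = (1829/435)×84/82 = 25606/5945, sense flips to +
signed output speed (× input speed) = 25606/5945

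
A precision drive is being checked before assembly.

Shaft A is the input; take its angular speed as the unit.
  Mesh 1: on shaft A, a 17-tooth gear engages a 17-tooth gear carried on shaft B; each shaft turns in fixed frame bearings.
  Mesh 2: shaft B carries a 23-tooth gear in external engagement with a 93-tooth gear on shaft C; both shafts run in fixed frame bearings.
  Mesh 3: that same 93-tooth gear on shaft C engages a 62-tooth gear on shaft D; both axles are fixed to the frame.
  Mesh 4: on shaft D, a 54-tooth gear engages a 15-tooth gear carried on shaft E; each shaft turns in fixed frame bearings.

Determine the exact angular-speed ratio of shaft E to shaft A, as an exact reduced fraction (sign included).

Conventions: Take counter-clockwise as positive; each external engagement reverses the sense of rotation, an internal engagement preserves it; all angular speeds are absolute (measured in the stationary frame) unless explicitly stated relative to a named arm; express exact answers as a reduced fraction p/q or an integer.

207/155

class = fixed-axis compound train [4 meshes; 4 ratios multiply, 4 sense flips]
mesh 1 [17T→17T]: running ratio 1, sense −
mesh 2 [23T→93T]: running ratio 23/93, sense +
mesh 3 [93T→62T]: running ratio 23/62, sense −
mesh 4 [54T→15T]: running ratio 207/155, sense +
ω_out/ω_in = 207/155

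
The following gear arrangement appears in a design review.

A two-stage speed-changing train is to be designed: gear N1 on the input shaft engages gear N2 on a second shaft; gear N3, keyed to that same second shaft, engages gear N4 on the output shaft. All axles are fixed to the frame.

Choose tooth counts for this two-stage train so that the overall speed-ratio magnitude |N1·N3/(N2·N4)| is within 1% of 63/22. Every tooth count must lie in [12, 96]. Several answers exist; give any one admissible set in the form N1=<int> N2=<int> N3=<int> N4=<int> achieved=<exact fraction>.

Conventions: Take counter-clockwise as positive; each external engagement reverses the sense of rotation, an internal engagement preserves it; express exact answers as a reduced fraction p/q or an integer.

topology: fixed-axis compound train — 2 stages, target 63/22
target = 63/22 in lowest terms: an exact hit needs N1·N3 = k·63 and N2·N4 = k·22 for one integer k, every count in [12, 96]; additionally prefer no 1:1 stage (N1 ≠ N2, N3 ≠ N4)
k = 1…11: no 1:1-free in-range split of k·63 and k·22 into factor pairs; take k = 12
k = 12: N1·N3 = 756 = 12·63, N2·N4 = 264 = 22·12
achieved = 12·63/(22·12) = 63/22; |achieved − target| = 0 ≤ 63/2200 ✓

N1=12 N2=22 N3=63 N4=12 achieved=63/22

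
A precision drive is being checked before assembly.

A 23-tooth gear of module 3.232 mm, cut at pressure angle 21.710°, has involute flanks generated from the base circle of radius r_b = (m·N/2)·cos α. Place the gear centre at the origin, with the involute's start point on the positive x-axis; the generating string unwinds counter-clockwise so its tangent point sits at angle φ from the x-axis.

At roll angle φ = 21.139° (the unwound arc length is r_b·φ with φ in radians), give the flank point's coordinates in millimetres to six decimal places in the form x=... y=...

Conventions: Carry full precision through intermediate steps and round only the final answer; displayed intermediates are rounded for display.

recognized (one wheel, involute flank): single-mesh tooth geometry, m = 3.232, N = 23
pitch radius r_p = m·N/2 = 3.232·23/2 = 37.168000
base radius r_b = r_p·cos α = 37.168000·cos 21.710° = 34.531600
roll angle φ = 21.139° = 0.36894515 rad
x = r_b·(cos φ + φ·sin φ) = 36.802454
y = r_b·(sin φ − φ·cos φ) = 0.570240

x=36.802454 y=0.570240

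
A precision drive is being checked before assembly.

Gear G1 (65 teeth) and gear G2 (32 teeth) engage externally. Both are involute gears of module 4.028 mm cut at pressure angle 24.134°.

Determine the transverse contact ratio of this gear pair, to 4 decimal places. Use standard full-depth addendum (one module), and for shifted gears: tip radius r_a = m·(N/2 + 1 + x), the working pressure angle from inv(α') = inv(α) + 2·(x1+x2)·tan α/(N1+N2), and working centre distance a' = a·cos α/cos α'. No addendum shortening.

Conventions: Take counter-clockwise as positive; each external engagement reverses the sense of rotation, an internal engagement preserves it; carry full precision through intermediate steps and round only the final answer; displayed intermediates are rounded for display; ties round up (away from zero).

1.5524

topology: single-mesh involute geometry — m = 4.028, 65T/32T pair
base radii: r_b1 = 119.467381, r_b2 = 58.814710
tip radii: r_a1 = 134.938000, r_a2 = 68.476000
no profile shift: α' = α, a' = a
action lengths: √(r_a1²−r_b1²) = 62.736025, √(r_a2²−r_b2²) = 35.068396
base pitch p_b = π·m·cos α = 11.548241
CR = (62.736025 + 35.068396 − 195.358000·sin 24.13400°)/11.548241 = 1.552443
contact ratio ≈ 1.5524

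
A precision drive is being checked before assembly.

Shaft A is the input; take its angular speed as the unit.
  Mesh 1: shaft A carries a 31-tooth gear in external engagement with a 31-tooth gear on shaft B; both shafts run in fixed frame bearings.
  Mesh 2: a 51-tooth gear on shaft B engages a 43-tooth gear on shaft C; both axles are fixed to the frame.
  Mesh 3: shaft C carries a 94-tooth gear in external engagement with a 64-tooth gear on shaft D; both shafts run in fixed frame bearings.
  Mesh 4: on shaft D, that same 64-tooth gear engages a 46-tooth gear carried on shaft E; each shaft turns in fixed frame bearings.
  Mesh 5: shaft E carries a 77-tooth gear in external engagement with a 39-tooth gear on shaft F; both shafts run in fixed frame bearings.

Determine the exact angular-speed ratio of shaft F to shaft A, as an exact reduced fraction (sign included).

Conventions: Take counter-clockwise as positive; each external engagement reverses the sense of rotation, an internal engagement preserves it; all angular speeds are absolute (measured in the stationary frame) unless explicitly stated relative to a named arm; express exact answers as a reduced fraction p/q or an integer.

class = fixed-axis compound train [5 meshes; 5 ratios multiply, 5 sense flips]
mesh 1 [31T→31T]: running ratio 1, sense −
mesh 2 [51T→43T]: running ratio 51/43, sense +
mesh 3 [94T→64T]: running ratio 2397/1376, sense −
mesh 4 [64T→46T]: running ratio 2397/989, sense +
mesh 5 [77T→39T]: running ratio 61523/12857, sense −
ω_out/ω_in = -61523/12857

-61523/12857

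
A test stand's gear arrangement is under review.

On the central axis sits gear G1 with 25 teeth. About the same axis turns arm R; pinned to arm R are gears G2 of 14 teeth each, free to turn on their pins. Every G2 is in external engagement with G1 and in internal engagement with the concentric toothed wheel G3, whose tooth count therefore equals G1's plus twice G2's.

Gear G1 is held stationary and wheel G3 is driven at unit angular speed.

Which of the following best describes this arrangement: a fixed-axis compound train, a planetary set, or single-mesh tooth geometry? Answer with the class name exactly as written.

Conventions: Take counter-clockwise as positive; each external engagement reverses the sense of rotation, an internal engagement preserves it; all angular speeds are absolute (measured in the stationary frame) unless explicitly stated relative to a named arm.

planetary set

planetary set (25T centre, 14T on arm, 53T internal) — Willis relation
classification: planetary set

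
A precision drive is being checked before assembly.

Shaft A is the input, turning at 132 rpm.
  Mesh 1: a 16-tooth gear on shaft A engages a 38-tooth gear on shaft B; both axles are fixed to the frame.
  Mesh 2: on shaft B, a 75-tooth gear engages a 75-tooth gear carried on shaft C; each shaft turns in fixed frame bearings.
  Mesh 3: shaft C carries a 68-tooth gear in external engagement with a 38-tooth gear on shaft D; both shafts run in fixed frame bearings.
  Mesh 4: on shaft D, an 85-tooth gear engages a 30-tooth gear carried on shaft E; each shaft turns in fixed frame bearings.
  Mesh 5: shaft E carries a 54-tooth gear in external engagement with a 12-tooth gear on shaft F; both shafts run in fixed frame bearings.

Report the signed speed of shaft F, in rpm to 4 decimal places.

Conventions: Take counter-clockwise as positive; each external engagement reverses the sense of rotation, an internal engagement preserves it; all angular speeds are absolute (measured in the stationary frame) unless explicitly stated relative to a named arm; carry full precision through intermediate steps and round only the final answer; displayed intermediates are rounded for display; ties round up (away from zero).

-1268.0776 rpm

recognized (6 fixed axles, 5 meshes): fixed-axis compound train
mesh 1 [16T→38T]: ω = 132.0000×16/38 = 55.5789 rpm, sense flips to −
mesh 2 [75T→75T]: ω = 55.5789×75/75 = 55.5789 rpm, sense flips to +
mesh 3 [68T→38T]: ω = 55.5789×68/38 = 99.4571 rpm, sense flips to −
mesh 4 [85T→30T]: ω = 99.4571×85/30 = 281.7950 rpm, sense flips to +
mesh 5 [54T→12T]: ω = 281.7950×54/12 = 1268.0776 rpm, sense flips to −
signed output speed = -1268.0776 rpm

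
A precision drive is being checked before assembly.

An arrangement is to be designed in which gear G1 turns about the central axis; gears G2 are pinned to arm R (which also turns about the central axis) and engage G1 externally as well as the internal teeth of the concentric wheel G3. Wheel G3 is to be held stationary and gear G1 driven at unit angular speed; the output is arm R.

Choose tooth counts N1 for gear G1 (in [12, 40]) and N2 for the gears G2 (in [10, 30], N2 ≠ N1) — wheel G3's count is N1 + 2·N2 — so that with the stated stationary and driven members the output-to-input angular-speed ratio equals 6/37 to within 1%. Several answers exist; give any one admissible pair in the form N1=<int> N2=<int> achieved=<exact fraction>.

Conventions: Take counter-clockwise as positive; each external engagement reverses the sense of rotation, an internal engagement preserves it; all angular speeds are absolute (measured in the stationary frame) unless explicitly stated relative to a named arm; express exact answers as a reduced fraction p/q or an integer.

N1=12 N2=25 achieved=6/37

planetary set to be sized for 6/37 (Willis relation)
Willis with ω_ring = 0: ω_arm/ω_sun = N1/(N1+N3); set equal to 6/37  ⇒  N3/N1 = 1/(6/37) − 1 = 31/6
N3 = N1 + 2·N2  ⇒  N2/N1 = (N3/N1 − 1)/2 = (31/6 − 1)/2 = 25/12
smallest multiple with N1 ≥ 12 and N2 ≥ 10: k = 1  ⇒  N1 = 1·12 = 12, N2 = 1·25 = 25 (N1 ≤ 40, N2 ≤ 30, N2 ≠ N1 ✓), N3 = 12 + 2·25 = 62
check: N1/(N1+N3) with N1 = 12, N3 = 62 gives 6/37; |achieved − target| = 0 ≤ 3/1850 ✓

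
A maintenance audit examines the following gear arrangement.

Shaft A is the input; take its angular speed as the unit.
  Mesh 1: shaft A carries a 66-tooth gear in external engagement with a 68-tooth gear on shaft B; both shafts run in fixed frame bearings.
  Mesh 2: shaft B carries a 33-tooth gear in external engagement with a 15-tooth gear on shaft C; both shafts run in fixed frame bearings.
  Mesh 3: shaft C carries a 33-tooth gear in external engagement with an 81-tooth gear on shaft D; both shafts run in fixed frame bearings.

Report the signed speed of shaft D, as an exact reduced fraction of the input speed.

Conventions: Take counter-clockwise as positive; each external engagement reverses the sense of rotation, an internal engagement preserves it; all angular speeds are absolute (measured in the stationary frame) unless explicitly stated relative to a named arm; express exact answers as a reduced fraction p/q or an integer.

-1331/1530

3-mesh fixed-axis compound train (all bearings frame-fixed)
mesh 1 [66T→68T]: |ω|/ω_in = 1×66/68 = 33/34, sense flips to −
mesh 2 [33T→15T]: |ω|/ω_in = (33/34)×33/15 = 363/170, sense flips to +
mesh 3 [33T→81T]: |ω|/ω_in = (363/170)×33/81 = 1331/1530, sense flips to −
signed output speed (× input speed) = -1331/1530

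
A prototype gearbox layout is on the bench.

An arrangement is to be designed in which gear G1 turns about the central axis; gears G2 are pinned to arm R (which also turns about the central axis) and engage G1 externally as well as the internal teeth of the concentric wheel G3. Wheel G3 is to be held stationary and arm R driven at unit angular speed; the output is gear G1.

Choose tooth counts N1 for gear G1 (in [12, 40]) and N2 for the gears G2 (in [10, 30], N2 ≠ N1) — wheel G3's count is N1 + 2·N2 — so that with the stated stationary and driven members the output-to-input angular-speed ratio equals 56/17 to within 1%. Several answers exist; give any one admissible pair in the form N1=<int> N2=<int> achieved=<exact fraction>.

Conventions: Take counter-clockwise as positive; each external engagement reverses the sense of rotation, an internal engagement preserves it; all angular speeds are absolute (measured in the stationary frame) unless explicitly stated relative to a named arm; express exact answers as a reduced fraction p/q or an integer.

topology: planetary set — design target 56/17, arm = carrier (Willis)
Willis with ω_ring = 0: ω_sun/ω_arm = (N1+N3)/N1; set equal to 56/17  ⇒  N3/N1 = 56/17 − 1 = 39/17
N3 = N1 + 2·N2  ⇒  N2/N1 = (N3/N1 − 1)/2 = (39/17 − 1)/2 = 11/17
smallest multiple with N1 ≥ 12 and N2 ≥ 10: k = 1  ⇒  N1 = 1·17 = 17, N2 = 1·11 = 11 (N1 ≤ 40, N2 ≤ 30, N2 ≠ N1 ✓), N3 = 17 + 2·11 = 39
check: (N1+N3)/N1 with N1 = 17, N3 = 39 gives 56/17; |achieved − target| = 0 ≤ 14/425 ✓

N1=17 N2=11 achieved=56/17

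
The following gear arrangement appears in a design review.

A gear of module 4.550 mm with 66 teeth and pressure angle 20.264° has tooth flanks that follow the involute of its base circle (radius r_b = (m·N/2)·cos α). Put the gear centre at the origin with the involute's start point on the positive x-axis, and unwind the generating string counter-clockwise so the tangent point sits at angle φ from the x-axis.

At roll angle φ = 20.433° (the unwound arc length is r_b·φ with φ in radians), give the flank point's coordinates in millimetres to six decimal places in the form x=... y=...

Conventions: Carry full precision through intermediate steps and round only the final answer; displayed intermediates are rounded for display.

x=149.531025 y=2.102575

class = single-mesh tooth geometry [base-circle involute, m = 4.550, 66T]
pitch radius r_p = m·N/2 = 4.550·66/2 = 150.150000
base radius r_b = r_p·cos α = 150.150000·cos 20.264° = 140.856726
roll angle φ = 20.433° = 0.35662313 rad
x = r_b·(cos φ + φ·sin φ) = 149.531025
y = r_b·(sin φ − φ·cos φ) = 2.102575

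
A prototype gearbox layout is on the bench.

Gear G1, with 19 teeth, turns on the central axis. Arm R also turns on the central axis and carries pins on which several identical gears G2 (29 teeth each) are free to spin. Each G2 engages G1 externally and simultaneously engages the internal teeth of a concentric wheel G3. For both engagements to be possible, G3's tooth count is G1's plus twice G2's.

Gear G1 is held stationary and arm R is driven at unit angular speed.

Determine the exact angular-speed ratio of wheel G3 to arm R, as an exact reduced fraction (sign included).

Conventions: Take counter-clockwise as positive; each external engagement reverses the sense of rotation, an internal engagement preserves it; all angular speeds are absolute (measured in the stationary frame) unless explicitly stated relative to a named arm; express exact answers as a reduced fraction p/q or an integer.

96/77

topology: planetary set — G1 19T / G2 29T / G3 77T, arm = carrier (Willis)
ring teeth: 19 + 2·29 = 77
19(ω_sun−ω_arm) = −77(ω_ring−ω_arm),  ω_sun = 0, ω_arm = 1
ω_ring = 1 − (19/77)(0−1) = 96/77
ω_out/ω_in = 96/77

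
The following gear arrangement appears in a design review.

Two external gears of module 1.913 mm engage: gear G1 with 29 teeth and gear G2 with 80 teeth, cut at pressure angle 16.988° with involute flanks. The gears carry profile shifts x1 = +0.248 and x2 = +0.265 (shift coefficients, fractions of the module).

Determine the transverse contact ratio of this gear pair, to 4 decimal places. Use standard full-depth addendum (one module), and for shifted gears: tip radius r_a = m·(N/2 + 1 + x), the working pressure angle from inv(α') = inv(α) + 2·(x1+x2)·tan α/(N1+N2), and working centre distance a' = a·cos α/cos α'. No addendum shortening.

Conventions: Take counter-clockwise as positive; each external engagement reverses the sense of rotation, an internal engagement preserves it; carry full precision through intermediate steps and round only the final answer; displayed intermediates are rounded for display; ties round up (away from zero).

1.7996

recognized (one external pair, fixed centres): single-mesh tooth geometry, m = 1.913, N1 = 29, N2 = 80
base radii: r_b1 = 26.528157, r_b2 = 73.181124
tip radii: r_a1 = 30.125924, r_a2 = 78.939945
inv(α') = inv(16.988°) + 2·(+0.248+0.265)·tan α/(29+80) = 0.01188079  ⇒  α' = 18.58727°
a' = a·cos α / cos α' = 104.2585·cos 16.988°/cos 18.58727° = 105.196402
action lengths: √(r_a1²−r_b1²) = 14.276840, √(r_a2²−r_b2²) = 29.597939
base pitch p_b = π·m·cos α = 5.747632
CR = (14.276840 + 29.597939 − 105.196402·sin 18.58727°)/5.747632 = 1.799623
contact ratio ≈ 1.7996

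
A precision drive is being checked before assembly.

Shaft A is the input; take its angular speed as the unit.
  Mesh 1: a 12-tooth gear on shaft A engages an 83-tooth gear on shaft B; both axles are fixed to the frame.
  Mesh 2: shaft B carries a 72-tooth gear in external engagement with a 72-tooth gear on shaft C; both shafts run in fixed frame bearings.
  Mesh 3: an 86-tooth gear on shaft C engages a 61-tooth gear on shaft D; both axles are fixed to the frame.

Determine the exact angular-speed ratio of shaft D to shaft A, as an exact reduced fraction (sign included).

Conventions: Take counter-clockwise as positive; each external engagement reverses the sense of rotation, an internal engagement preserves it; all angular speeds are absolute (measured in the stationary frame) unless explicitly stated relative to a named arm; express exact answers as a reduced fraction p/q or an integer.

-1032/5063

class = fixed-axis compound train [3 meshes; 3 ratios multiply, 3 sense flips]
mesh 1 [12T→83T]: running ratio 12/83, sense −
mesh 2 [72T→72T]: running ratio 12/83, sense +
mesh 3 [86T→61T]: running ratio 1032/5063, sense −
ω_out/ω_in = -1032/5063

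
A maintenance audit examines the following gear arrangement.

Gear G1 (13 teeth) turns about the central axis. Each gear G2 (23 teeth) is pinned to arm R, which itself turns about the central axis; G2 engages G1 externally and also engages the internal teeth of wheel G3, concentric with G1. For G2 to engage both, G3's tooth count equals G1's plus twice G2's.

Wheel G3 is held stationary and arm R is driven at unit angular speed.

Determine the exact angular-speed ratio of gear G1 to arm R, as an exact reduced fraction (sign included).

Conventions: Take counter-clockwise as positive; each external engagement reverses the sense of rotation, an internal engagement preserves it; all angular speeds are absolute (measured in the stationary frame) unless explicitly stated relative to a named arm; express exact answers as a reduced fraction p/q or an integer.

72/13

planetary set (13T centre, 23T on arm, 59T internal) — Willis relation
ring teeth: 13 + 2·23 = 59
13(ω_sun−ω_arm) = −59(ω_ring−ω_arm),  ω_ring = 0, ω_arm = 1
ω_sun = 1 − (59/13)(0−1) = 72/13
ω_out/ω_in = 72/13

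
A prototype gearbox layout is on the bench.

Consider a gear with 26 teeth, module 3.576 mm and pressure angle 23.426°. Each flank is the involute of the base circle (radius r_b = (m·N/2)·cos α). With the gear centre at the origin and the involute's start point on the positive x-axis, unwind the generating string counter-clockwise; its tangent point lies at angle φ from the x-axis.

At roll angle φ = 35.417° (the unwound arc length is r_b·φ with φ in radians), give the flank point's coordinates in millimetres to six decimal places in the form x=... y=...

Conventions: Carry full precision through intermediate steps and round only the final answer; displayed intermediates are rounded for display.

recognized (one wheel, involute flank): single-mesh tooth geometry, m = 3.576, N = 26
pitch radius r_p = m·N/2 = 3.576·26/2 = 46.488000
base radius r_b = r_p·cos α = 46.488000·cos 23.426° = 42.656195
roll angle φ = 35.417° = 0.61814326 rad
x = r_b·(cos φ + φ·sin φ) = 50.043570
y = r_b·(sin φ − φ·cos φ) = 3.231783

x=50.043570 y=3.231783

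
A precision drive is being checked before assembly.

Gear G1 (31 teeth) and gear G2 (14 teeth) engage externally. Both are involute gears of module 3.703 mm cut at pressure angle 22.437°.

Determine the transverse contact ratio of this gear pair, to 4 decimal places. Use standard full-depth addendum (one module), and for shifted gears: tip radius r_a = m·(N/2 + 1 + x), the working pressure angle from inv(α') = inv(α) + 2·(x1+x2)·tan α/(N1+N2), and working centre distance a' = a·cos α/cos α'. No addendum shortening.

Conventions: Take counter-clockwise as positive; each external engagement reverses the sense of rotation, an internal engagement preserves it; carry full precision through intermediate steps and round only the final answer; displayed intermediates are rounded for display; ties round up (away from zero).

1.4818

single-mesh involute tooth geometry (31T engaging 14T at module 3.703)
base radii: r_b1 = 53.051571, r_b2 = 23.958774
tip radii: r_a1 = 61.099500, r_a2 = 29.624000
no profile shift: α' = α, a' = a
action lengths: √(r_a1²−r_b1²) = 30.309730, √(r_a2²−r_b2²) = 17.422931
base pitch p_b = π·m·cos α = 10.752673
CR = (30.309730 + 17.422931 − 83.317500·sin 22.43700°)/10.752673 = 1.481780
contact ratio ≈ 1.4818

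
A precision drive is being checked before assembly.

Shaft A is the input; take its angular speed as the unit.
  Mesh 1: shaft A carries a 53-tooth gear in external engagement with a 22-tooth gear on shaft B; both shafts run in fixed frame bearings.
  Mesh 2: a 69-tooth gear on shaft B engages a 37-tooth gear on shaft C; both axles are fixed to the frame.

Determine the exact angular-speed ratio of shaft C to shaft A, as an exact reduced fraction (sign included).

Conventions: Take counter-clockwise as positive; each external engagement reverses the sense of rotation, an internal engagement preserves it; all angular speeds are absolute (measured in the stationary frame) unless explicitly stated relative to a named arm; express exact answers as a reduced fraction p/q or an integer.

3657/814

class = fixed-axis compound train [2 meshes; 2 ratios multiply, 2 sense flips]
mesh 1 [53T→22T]: running ratio 53/22, sense −
mesh 2 [69T→37T]: running ratio 3657/814, sense +
ω_out/ω_in = 3657/814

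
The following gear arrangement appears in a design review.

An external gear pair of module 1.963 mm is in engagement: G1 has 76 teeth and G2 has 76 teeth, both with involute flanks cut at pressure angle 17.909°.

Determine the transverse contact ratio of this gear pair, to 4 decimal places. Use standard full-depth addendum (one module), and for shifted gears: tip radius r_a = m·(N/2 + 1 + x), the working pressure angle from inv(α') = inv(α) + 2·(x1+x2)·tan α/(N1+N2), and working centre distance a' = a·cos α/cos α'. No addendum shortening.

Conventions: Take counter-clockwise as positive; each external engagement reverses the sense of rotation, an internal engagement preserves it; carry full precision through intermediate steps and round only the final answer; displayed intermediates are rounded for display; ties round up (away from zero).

single-mesh involute tooth geometry (76T engaging 76T at module 1.963)
base radii: r_b1 = 70.979631, r_b2 = 70.979631
tip radii: r_a1 = 76.557000, r_a2 = 76.557000
no profile shift: α' = α, a' = a
action lengths: √(r_a1²−r_b1²) = 28.685646, √(r_a2²−r_b2²) = 28.685646
base pitch p_b = π·m·cos α = 5.868134
CR = (28.685646 + 28.685646 − 149.188000·sin 17.90900°)/5.868134 = 1.958898
contact ratio ≈ 1.9589

1.9589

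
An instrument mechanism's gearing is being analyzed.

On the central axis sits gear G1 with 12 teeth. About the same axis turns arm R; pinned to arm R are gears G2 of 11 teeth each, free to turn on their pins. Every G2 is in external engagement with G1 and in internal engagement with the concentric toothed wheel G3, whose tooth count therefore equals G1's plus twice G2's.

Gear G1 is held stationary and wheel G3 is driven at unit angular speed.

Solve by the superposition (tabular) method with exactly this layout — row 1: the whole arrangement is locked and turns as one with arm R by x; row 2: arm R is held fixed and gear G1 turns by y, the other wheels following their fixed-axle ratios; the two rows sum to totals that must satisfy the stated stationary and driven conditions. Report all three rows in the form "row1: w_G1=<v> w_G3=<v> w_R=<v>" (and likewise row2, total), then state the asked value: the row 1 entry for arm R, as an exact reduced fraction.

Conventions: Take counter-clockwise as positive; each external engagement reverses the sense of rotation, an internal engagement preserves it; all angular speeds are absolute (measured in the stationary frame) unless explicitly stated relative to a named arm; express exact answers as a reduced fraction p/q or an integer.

row1: w_G1=17/23 w_G3=17/23 w_R=17/23
row2: w_G1=-17/23 w_G3=6/23 w_R=0
total: w_G1=0 w_G3=1 w_R=17/23
asked value: 17/23

class = planetary set [G3 = 12+2·11 = 34; Willis about the carrier]
row 1 (train locked, turned with arm): all members turn x
superposition row 2 [arm held]: sun y, ring −(12/34)·y, arm 0
boundary: total ω_sun = x + y = 0 and total ω_ring = x − (12/34)·y = 1  ⇒  y = -17/23, x = 17/23
row 2 ring = −(12/34)·(-17/23) = 6/23
totals (row 1 + row 2): sun 17/23 + (-17/23) = 0, ring 17/23 + 6/23 = 1, arm 17/23 + 0 = 17/23
asked cell (row1, arm) = 17/23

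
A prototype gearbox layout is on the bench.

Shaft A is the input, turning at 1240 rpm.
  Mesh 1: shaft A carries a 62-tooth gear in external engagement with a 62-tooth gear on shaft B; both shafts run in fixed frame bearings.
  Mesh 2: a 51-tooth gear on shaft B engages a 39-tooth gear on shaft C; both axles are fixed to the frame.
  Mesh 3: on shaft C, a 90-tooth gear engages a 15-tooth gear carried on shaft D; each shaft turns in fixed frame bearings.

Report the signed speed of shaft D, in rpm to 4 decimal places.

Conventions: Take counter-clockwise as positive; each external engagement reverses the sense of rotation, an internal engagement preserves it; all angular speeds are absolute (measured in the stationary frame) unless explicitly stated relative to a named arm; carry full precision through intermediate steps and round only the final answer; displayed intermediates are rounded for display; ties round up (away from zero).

topology: fixed-axis compound train — 3 meshes, A→D
mesh 1 [62T→62T]: ω = 1240.0000×62/62 = 1240.0000 rpm, sense flips to −
mesh 2 [51T→39T]: ω = 1240.0000×51/39 = 1621.5385 rpm, sense flips to +
mesh 3 [90T→15T]: ω = 1621.5385×90/15 = 9729.2308 rpm, sense flips to −
signed output speed = -9729.2308 rpm

-9729.2308 rpm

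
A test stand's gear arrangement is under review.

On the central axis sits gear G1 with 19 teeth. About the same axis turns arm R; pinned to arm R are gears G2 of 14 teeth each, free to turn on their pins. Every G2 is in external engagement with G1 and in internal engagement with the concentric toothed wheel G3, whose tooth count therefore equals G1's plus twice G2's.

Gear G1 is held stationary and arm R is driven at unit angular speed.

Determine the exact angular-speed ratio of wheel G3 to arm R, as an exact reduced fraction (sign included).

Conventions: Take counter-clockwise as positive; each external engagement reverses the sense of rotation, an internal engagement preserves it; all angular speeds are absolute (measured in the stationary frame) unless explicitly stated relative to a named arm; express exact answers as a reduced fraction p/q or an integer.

66/47

topology: planetary set — G1 19T / G2 14T / G3 47T, arm = carrier (Willis)
ring teeth: 19 + 2·14 = 47
19(ω_sun−ω_arm) = −47(ω_ring−ω_arm),  ω_sun = 0, ω_arm = 1
ω_ring = 1 − (19/47)(0−1) = 66/47
ω_out/ω_in = 66/47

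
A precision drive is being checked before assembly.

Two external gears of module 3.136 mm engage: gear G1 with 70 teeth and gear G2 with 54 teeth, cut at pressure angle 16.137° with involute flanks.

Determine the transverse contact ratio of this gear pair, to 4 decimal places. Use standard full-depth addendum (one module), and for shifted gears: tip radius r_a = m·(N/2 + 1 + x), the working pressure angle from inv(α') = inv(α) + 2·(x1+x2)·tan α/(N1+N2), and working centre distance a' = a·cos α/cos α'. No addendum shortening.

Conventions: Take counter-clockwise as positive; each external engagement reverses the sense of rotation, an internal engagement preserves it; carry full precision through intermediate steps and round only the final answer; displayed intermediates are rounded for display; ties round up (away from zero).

class = single-mesh tooth geometry [involute pair 70T × 54T, m = 3.136]
base radii: r_b1 = 105.435442, r_b2 = 81.335912
tip radii: r_a1 = 112.896000, r_a2 = 87.808000
no profile shift: α' = α, a' = a
action lengths: √(r_a1²−r_b1²) = 40.359316, √(r_a2²−r_b2²) = 33.086466
base pitch p_b = π·m·cos α = 9.463863
CR = (40.359316 + 33.086466 − 194.432000·sin 16.13700°)/9.463863 = 2.050570
contact ratio ≈ 2.0506

2.0506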